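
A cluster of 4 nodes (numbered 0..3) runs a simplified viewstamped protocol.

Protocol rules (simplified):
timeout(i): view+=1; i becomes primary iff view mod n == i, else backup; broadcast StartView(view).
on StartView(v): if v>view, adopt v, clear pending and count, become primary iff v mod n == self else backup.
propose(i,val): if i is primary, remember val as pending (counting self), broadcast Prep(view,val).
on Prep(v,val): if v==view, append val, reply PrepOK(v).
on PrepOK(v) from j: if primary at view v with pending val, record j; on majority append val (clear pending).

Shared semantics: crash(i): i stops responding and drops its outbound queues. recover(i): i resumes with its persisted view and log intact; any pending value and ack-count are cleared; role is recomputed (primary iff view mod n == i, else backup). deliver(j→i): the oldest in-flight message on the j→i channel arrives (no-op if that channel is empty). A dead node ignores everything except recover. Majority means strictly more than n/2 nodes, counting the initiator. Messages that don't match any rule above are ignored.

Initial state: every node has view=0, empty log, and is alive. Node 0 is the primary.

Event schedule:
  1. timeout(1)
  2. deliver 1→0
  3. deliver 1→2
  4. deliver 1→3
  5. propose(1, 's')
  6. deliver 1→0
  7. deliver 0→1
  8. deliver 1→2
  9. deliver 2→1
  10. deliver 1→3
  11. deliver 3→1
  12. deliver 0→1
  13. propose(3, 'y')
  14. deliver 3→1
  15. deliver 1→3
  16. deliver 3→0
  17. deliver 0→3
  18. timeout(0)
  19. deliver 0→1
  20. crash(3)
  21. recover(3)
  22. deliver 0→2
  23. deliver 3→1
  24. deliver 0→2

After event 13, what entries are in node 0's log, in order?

s

[1] timeout(1) → N1(prim v1 [-])
[2] deliver 1→0 → N0(back v1 [-])
[3] deliver 1→2 → N2(back v1 [-])
[4] deliver 1→3 → N3(back v1 [-])
[5] propose(1,'s') → ∅
[6] deliver 1→0 → N0(back v1 [s])
[7] deliver 0→1 → ∅
[8] deliver 1→2 → N2(back v1 [s])
[9] deliver 2→1 → N1(prim v1 [s])
[10] deliver 1→3 → N3(back v1 [s])
[11] deliver 3→1 → ∅
[12] deliver 0→1 → ∅
[13] propose(3,'y') → ∅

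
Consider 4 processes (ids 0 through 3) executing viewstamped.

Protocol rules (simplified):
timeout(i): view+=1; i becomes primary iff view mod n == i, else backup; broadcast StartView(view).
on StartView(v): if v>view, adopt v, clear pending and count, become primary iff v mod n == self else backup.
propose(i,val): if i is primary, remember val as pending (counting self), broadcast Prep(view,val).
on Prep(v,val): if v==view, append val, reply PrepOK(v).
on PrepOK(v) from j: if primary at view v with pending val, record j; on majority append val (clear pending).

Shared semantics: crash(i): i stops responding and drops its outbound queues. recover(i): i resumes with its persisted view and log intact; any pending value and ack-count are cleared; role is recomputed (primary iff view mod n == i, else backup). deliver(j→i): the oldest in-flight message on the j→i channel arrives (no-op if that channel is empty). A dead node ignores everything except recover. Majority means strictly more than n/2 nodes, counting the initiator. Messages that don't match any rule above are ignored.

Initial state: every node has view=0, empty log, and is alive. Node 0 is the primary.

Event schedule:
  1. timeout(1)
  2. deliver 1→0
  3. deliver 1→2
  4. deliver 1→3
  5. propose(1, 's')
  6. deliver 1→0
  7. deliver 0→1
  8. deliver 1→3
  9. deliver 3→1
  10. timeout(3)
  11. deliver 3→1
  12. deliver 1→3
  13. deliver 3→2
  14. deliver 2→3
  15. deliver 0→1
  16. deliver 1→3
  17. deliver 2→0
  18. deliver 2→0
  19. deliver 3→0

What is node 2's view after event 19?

1. timeout(1):  <1:prim v1 ->
2. deliver 1→0:  <0:back v1 ->
3. deliver 1→2:  <2:back v1 ->
4. deliver 1→3:  <3:back v1 ->
5. propose(1,'s'):  nop
6. deliver 1→0:  <0:back v1 s>
7. deliver 0→1:  nop
8. deliver 1→3:  <3:back v1 s>
9. deliver 3→1:  <1:prim v1 s>
10. timeout(3):  <3:back v2 s>
11. deliver 3→1:  <1:back v2 s>
12. deliver 1→3:  nop
13. deliver 3→2:  <2:prim v2 ->
14. deliver 2→3:  nop
15. deliver 0→1:  nop
16. deliver 1→3:  nop
17. deliver 2→0:  nop
18. deliver 2→0:  nop
19. deliver 3→0:  <0:back v2 s>

2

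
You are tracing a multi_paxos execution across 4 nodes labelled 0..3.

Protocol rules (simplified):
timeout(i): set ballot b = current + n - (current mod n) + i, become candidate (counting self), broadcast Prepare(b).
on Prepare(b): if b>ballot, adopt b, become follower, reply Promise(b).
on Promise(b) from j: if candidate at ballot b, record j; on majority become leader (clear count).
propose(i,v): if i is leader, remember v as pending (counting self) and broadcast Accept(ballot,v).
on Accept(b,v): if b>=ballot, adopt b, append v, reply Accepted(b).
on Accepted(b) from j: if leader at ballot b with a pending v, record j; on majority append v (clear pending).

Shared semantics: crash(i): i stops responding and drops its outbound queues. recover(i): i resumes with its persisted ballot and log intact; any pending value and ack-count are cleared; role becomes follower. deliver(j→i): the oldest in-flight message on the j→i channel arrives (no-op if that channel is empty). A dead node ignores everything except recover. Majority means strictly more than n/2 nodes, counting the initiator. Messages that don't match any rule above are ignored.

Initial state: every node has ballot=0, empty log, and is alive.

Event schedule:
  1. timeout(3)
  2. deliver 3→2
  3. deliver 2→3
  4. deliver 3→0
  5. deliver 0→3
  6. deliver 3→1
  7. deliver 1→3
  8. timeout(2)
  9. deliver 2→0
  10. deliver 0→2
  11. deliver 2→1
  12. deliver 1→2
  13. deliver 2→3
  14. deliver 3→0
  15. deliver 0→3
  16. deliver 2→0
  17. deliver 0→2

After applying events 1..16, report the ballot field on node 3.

step 1 timeout(3): 3={cand,b=7,log=-}
step 2 deliver 3→2: 2={foll,b=7,log=-}
step 3 deliver 2→3: —
step 4 deliver 3→0: 0={foll,b=7,log=-}
step 5 deliver 0→3: 3={lead,b=7,log=-}
step 6 deliver 3→1: 1={foll,b=7,log=-}
step 7 deliver 1→3: —
step 8 timeout(2): 2={cand,b=10,log=-}
step 9 deliver 2→0: 0={foll,b=10,log=-}
step 10 deliver 0→2: —
step 11 deliver 2→1: 1={foll,b=10,log=-}
step 12 deliver 1→2: 2={lead,b=10,log=-}
step 13 deliver 2→3: 3={foll,b=10,log=-}
step 14 deliver 3→0: —
step 15 deliver 0→3: —
step 16 deliver 2→0: —

10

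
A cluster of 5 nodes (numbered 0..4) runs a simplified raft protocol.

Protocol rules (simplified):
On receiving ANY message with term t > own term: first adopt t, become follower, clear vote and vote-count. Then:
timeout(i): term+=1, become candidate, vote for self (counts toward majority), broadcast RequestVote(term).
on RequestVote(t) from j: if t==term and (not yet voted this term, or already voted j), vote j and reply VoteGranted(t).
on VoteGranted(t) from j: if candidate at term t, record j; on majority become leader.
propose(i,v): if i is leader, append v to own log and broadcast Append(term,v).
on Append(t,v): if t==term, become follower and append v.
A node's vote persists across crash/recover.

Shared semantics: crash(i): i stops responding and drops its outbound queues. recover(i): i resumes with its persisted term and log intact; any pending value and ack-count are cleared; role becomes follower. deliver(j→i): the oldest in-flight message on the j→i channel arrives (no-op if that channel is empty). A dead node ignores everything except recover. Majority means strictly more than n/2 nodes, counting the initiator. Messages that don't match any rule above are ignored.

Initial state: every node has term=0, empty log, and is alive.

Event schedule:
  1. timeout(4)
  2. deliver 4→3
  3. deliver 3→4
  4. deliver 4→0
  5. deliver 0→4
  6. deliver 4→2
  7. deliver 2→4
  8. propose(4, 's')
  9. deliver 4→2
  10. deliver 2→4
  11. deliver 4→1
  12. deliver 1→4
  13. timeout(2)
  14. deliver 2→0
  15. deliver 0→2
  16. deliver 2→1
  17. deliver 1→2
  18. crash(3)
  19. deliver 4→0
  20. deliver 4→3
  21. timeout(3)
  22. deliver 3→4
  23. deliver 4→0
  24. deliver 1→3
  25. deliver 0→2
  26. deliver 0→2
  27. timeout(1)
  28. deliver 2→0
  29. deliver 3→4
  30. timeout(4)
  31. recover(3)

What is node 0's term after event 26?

[1] timeout(4) → N4(cand t1 [-])
[2] deliver 4→3 → N3(foll t1 [-])
[3] deliver 3→4 → ∅
[4] deliver 4→0 → N0(foll t1 [-])
[5] deliver 0→4 → N4(lead t1 [-])
[6] deliver 4→2 → N2(foll t1 [-])
[7] deliver 2→4 → ∅
[8] propose(4,'s') → N4(lead t1 [s])
[9] deliver 4→2 → N2(foll t1 [s])
[10] deliver 2→4 → ∅
[11] deliver 4→1 → N1(foll t1 [-])
[12] deliver 1→4 → ∅
[13] timeout(2) → N2(cand t2 [s])
[14] deliver 2→0 → N0(foll t2 [-])
[15] deliver 0→2 → ∅
[16] deliver 2→1 → N1(foll t2 [-])
[17] deliver 1→2 → N2(lead t2 [s])
[18] crash(3) → N3(✗foll t1 [-])
[19] deliver 4→0 → ∅
[20] deliver 4→3 → ∅
[21] timeout(3) → ∅
[22] deliver 3→4 → ∅
[23] deliver 4→0 → ∅
[24] deliver 1→3 → ∅
[25] deliver 0→2 → ∅
[26] deliver 0→2 → ∅

2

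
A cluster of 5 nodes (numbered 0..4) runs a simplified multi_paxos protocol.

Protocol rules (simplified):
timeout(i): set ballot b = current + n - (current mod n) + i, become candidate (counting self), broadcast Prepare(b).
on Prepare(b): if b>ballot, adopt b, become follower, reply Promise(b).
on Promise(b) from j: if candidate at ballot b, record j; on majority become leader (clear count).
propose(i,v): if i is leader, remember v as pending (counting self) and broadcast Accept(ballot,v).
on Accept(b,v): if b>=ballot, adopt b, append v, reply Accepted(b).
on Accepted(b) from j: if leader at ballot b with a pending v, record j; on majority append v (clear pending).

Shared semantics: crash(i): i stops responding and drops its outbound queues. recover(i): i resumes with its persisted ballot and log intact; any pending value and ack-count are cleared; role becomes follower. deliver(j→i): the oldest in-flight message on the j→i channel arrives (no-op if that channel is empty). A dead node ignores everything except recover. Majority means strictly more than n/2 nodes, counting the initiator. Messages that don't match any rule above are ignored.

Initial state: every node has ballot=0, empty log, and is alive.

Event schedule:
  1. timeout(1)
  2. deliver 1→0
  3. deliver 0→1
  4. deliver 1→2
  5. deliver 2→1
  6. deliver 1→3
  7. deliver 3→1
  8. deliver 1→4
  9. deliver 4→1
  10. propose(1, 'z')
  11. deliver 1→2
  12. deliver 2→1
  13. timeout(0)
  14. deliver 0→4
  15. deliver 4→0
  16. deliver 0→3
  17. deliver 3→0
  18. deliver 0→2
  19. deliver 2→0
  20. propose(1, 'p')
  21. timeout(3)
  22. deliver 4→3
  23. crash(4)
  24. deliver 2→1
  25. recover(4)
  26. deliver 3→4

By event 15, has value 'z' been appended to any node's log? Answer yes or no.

yes

[1] timeout(1) → N1(cand b6 [-])
[2] deliver 1→0 → N0(foll b6 [-])
[3] deliver 0→1 → ∅
[4] deliver 1→2 → N2(foll b6 [-])
[5] deliver 2→1 → N1(lead b6 [-])
[6] deliver 1→3 → N3(foll b6 [-])
[7] deliver 3→1 → ∅
[8] deliver 1→4 → N4(foll b6 [-])
[9] deliver 4→1 → ∅
[10] propose(1,'z') → ∅
[11] deliver 1→2 → N2(foll b6 [z])
[12] deliver 2→1 → ∅
[13] timeout(0) → N0(cand b10 [-])
[14] deliver 0→4 → N4(foll b10 [-])
[15] deliver 4→0 → ∅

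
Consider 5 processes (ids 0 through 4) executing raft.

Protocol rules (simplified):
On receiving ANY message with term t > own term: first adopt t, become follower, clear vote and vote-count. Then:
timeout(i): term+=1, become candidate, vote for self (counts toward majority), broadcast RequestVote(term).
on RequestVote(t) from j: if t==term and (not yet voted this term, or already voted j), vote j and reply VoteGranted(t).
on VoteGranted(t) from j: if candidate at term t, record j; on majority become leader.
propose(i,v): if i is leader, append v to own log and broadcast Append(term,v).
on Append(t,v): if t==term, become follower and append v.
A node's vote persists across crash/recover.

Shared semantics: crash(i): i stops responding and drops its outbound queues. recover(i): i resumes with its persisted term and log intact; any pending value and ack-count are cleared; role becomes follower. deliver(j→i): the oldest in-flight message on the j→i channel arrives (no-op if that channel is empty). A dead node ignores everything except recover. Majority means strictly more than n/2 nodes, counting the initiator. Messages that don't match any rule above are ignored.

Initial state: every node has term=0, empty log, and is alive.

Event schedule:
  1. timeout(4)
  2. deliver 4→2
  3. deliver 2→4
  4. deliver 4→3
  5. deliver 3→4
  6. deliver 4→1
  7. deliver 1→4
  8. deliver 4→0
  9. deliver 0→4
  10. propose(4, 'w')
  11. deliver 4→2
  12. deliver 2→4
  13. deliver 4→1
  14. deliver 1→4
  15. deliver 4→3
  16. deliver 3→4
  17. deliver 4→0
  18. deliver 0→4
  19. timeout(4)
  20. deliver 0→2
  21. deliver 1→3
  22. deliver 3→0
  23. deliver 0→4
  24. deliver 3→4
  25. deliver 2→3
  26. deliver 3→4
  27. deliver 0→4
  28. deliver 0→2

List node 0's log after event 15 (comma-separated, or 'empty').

empty

e1 timeout(4): 4[cand,t=1,-]
e2 deliver 4→2: 2[foll,t=1,-]
e3 deliver 2→4: ·
e4 deliver 4→3: 3[foll,t=1,-]
e5 deliver 3→4: 4[lead,t=1,-]
e6 deliver 4→1: 1[foll,t=1,-]
e7 deliver 1→4: ·
e8 deliver 4→0: 0[foll,t=1,-]
e9 deliver 0→4: ·
e10 propose(4,'w'): 4[lead,t=1,w]
e11 deliver 4→2: 2[foll,t=1,w]
e12 deliver 2→4: ·
e13 deliver 4→1: 1[foll,t=1,w]
e14 deliver 1→4: ·
e15 deliver 4→3: 3[foll,t=1,w]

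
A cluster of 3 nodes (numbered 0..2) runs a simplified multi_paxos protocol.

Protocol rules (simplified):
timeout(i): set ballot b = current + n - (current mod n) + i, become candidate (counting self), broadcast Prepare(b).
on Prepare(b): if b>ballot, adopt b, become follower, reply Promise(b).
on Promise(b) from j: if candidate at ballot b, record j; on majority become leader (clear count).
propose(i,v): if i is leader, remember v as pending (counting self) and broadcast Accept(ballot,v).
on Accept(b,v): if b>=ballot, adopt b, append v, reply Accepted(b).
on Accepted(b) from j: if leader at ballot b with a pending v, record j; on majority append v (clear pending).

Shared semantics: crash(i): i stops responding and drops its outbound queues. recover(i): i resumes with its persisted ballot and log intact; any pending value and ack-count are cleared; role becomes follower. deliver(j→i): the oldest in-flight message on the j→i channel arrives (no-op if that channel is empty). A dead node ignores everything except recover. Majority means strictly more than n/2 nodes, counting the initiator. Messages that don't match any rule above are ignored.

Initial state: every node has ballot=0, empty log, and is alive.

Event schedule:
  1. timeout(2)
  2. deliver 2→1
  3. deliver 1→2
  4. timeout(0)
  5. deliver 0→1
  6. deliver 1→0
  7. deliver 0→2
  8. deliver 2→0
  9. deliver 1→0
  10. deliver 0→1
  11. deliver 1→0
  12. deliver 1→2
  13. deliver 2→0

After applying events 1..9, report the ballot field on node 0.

after 1 — timeout(2): n2:cand/b5/[-]
after 2 — deliver 2→1: n1:foll/b5/[-]
after 3 — deliver 1→2: n2:lead/b5/[-]
after 4 — timeout(0): n0:cand/b3/[-]
after 5 — deliver 0→1: ·
after 6 — deliver 1→0: ·
after 7 — deliver 0→2: ·
after 8 — deliver 2→0: n0:foll/b5/[-]
after 9 — deliver 1→0: ·

5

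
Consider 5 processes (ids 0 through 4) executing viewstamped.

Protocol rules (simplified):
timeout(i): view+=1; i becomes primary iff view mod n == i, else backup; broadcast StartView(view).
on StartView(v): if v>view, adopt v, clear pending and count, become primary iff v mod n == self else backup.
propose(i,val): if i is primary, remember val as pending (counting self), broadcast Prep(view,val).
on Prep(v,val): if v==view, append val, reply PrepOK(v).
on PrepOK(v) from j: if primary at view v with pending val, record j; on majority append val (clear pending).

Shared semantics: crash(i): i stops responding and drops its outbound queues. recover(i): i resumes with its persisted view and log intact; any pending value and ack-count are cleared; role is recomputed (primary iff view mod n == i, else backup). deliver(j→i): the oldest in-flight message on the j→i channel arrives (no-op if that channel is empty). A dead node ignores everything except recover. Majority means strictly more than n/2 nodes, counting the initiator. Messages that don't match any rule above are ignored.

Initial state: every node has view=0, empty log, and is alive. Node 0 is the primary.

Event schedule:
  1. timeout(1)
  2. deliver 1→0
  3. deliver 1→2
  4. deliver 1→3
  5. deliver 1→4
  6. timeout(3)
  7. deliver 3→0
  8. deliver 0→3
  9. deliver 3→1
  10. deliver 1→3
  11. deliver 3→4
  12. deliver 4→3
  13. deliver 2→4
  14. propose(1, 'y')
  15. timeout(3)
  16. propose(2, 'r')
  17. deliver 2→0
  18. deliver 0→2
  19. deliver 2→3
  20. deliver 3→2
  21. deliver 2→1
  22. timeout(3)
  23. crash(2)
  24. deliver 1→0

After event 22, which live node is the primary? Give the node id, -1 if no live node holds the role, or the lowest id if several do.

2

step 1 timeout(1): 1={prim,v=1,log=-}
step 2 deliver 1→0: 0={back,v=1,log=-}
step 3 deliver 1→2: 2={back,v=1,log=-}
step 4 deliver 1→3: 3={back,v=1,log=-}
step 5 deliver 1→4: 4={back,v=1,log=-}
step 6 timeout(3): 3={back,v=2,log=-}
step 7 deliver 3→0: 0={back,v=2,log=-}
step 8 deliver 0→3: —
step 9 deliver 3→1: 1={back,v=2,log=-}
step 10 deliver 1→3: —
step 11 deliver 3→4: 4={back,v=2,log=-}
step 12 deliver 4→3: —
step 13 deliver 2→4: —
step 14 propose(1,'y'): —
step 15 timeout(3): 3={prim,v=3,log=-}
step 16 propose(2,'r'): —
step 17 deliver 2→0: —
step 18 deliver 0→2: —
step 19 deliver 2→3: —
step 20 deliver 3→2: 2={prim,v=2,log=-}
step 21 deliver 2→1: —
step 22 timeout(3): 3={back,v=4,log=-}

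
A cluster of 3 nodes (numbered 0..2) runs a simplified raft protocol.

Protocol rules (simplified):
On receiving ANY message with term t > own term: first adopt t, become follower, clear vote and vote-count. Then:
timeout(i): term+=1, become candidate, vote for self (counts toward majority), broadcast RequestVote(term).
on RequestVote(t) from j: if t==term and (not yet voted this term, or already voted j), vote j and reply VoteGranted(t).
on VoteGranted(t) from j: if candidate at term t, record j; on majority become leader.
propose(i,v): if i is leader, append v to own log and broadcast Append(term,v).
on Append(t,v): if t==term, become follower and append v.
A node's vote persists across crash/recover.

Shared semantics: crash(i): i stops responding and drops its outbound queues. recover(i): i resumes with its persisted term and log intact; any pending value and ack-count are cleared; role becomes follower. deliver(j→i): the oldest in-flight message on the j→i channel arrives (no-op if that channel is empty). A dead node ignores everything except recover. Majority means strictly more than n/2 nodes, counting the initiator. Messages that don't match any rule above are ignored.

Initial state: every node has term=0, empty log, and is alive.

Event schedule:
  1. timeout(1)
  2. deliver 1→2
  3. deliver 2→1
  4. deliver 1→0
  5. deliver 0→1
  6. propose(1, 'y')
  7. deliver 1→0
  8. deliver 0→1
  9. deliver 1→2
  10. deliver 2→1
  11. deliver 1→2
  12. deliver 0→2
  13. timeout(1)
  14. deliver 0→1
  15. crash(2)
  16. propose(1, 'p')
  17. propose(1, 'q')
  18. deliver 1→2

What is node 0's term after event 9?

[1] timeout(1) → N1(cand t1 [-])
[2] deliver 1→2 → N2(foll t1 [-])
[3] deliver 2→1 → N1(lead t1 [-])
[4] deliver 1→0 → N0(foll t1 [-])
[5] deliver 0→1 → ∅
[6] propose(1,'y') → N1(lead t1 [y])
[7] deliver 1→0 → N0(foll t1 [y])
[8] deliver 0→1 → ∅
[9] deliver 1→2 → N2(foll t1 [y])

1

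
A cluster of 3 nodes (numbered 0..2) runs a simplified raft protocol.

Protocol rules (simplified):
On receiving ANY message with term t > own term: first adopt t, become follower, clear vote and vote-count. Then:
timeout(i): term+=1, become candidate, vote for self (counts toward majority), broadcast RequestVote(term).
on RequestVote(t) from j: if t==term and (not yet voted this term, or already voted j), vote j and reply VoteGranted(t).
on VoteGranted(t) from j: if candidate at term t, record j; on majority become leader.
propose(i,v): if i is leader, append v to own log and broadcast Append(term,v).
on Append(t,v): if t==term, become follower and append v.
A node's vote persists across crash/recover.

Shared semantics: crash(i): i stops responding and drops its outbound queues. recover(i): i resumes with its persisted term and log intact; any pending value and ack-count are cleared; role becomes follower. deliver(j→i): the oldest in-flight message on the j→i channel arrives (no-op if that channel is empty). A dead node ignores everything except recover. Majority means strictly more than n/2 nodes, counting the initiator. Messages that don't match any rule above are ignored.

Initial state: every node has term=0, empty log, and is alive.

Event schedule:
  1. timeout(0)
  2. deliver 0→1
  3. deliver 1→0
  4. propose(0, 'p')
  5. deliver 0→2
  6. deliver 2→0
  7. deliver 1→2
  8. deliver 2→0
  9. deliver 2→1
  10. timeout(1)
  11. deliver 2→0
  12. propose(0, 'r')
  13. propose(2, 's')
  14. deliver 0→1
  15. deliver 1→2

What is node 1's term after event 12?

2

step 1 timeout(0): 0={cand,t=1,log=-}
step 2 deliver 0→1: 1={foll,t=1,log=-}
step 3 deliver 1→0: 0={lead,t=1,log=-}
step 4 propose(0,'p'): 0={lead,t=1,log=p}
step 5 deliver 0→2: 2={foll,t=1,log=-}
step 6 deliver 2→0: —
step 7 deliver 1→2: —
step 8 deliver 2→0: —
step 9 deliver 2→1: —
step 10 timeout(1): 1={cand,t=2,log=-}
step 11 deliver 2→0: —
step 12 propose(0,'r'): 0={lead,t=1,log=p,r}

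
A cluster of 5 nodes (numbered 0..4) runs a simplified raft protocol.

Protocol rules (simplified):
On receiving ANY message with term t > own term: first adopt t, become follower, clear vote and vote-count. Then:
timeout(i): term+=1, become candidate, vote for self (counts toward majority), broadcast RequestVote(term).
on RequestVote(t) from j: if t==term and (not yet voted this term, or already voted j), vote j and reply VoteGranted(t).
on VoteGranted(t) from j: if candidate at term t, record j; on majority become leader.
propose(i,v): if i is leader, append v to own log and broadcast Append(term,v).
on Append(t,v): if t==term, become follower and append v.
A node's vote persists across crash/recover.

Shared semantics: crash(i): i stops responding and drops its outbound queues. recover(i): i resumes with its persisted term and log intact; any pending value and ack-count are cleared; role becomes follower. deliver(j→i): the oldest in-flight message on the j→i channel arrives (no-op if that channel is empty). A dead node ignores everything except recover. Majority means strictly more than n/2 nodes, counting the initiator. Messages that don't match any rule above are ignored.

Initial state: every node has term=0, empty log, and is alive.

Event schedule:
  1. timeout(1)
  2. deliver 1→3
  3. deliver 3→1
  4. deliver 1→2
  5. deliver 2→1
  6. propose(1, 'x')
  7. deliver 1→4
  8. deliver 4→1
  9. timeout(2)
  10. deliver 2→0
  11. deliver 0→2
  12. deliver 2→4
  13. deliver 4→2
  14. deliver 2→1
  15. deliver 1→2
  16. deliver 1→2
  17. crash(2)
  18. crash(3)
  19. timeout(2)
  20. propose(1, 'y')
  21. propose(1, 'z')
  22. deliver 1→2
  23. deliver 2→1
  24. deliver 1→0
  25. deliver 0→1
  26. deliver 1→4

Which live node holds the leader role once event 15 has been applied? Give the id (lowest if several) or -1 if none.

[1] timeout(1) → N1(cand t1 [-])
[2] deliver 1→3 → N3(foll t1 [-])
[3] deliver 3→1 → ∅
[4] deliver 1→2 → N2(foll t1 [-])
[5] deliver 2→1 → N1(lead t1 [-])
[6] propose(1,'x') → N1(lead t1 [x])
[7] deliver 1→4 → N4(foll t1 [-])
[8] deliver 4→1 → ∅
[9] timeout(2) → N2(cand t2 [-])
[10] deliver 2→0 → N0(foll t2 [-])
[11] deliver 0→2 → ∅
[12] deliver 2→4 → N4(foll t2 [-])
[13] deliver 4→2 → N2(lead t2 [-])
[14] deliver 2→1 → N1(foll t2 [x])
[15] deliver 1→2 → ∅

2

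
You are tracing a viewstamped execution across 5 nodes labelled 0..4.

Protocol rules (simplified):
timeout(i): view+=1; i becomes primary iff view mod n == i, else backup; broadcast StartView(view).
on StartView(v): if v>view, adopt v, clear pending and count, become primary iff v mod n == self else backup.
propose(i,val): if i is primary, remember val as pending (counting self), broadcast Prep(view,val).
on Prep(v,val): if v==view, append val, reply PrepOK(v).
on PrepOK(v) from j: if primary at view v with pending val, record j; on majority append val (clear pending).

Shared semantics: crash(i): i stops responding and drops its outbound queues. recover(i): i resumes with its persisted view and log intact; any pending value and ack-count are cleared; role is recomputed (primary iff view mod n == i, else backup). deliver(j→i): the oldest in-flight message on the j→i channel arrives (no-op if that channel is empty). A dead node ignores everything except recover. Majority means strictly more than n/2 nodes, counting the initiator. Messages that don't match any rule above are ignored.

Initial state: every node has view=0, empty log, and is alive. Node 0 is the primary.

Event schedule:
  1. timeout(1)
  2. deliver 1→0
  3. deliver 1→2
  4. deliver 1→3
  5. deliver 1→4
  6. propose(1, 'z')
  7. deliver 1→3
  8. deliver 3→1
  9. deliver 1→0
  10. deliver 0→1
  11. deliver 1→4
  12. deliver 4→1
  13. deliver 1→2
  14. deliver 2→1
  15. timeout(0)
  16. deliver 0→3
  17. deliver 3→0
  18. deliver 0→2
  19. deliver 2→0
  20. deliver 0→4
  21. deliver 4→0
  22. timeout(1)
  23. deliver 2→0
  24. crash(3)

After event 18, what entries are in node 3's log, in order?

step 1 timeout(1): 1={prim,v=1,log=-}
step 2 deliver 1→0: 0={back,v=1,log=-}
step 3 deliver 1→2: 2={back,v=1,log=-}
step 4 deliver 1→3: 3={back,v=1,log=-}
step 5 deliver 1→4: 4={back,v=1,log=-}
step 6 propose(1,'z'): —
step 7 deliver 1→3: 3={back,v=1,log=z}
step 8 deliver 3→1: —
step 9 deliver 1→0: 0={back,v=1,log=z}
step 10 deliver 0→1: 1={prim,v=1,log=z}
step 11 deliver 1→4: 4={back,v=1,log=z}
step 12 deliver 4→1: —
step 13 deliver 1→2: 2={back,v=1,log=z}
step 14 deliver 2→1: —
step 15 timeout(0): 0={back,v=2,log=z}
step 16 deliver 0→3: 3={back,v=2,log=z}
step 17 deliver 3→0: —
step 18 deliver 0→2: 2={prim,v=2,log=z}

z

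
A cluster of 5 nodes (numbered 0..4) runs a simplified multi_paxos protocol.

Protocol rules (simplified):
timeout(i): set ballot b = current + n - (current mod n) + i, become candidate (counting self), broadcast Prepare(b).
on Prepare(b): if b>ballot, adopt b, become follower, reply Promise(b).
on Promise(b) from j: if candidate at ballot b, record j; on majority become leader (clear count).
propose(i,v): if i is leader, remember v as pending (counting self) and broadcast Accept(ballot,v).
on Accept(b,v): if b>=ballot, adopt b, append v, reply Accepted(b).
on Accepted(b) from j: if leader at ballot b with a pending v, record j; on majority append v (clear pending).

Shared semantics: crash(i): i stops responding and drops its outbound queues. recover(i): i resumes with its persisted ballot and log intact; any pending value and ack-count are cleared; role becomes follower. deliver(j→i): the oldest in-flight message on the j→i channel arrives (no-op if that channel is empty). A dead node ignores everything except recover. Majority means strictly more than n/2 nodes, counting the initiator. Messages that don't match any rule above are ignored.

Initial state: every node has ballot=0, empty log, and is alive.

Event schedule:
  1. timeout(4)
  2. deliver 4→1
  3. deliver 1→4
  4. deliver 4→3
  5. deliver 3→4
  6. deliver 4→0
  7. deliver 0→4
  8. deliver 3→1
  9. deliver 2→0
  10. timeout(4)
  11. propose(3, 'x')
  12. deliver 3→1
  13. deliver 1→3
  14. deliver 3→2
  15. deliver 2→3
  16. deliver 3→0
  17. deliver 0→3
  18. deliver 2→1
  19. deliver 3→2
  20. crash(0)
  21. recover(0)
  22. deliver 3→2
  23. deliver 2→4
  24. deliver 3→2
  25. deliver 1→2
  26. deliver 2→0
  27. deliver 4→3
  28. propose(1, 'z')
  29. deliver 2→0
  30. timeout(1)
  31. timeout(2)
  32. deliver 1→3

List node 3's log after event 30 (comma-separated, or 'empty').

1. timeout(4):  <4:cand b9 ->
2. deliver 4→1:  <1:foll b9 ->
3. deliver 1→4:  nop
4. deliver 4→3:  <3:foll b9 ->
5. deliver 3→4:  <4:lead b9 ->
6. deliver 4→0:  <0:foll b9 ->
7. deliver 0→4:  nop
8. deliver 3→1:  nop
9. deliver 2→0:  nop
10. timeout(4):  <4:cand b14 ->
11. propose(3,'x'):  nop
12. deliver 3→1:  nop
13. deliver 1→3:  nop
14. deliver 3→2:  nop
15. deliver 2→3:  nop
16. deliver 3→0:  nop
17. deliver 0→3:  nop
18. deliver 2→1:  nop
19. deliver 3→2:  nop
20. crash(0):  <0:✗foll b9 ->
21. recover(0):  <0:foll b9 ->
22. deliver 3→2:  nop
23. deliver 2→4:  nop
24. deliver 3→2:  nop
25. deliver 1→2:  nop
26. deliver 2→0:  nop
27. deliver 4→3:  <3:foll b14 ->
28. propose(1,'z'):  nop
29. deliver 2→0:  nop
30. timeout(1):  <1:cand b11 ->

empty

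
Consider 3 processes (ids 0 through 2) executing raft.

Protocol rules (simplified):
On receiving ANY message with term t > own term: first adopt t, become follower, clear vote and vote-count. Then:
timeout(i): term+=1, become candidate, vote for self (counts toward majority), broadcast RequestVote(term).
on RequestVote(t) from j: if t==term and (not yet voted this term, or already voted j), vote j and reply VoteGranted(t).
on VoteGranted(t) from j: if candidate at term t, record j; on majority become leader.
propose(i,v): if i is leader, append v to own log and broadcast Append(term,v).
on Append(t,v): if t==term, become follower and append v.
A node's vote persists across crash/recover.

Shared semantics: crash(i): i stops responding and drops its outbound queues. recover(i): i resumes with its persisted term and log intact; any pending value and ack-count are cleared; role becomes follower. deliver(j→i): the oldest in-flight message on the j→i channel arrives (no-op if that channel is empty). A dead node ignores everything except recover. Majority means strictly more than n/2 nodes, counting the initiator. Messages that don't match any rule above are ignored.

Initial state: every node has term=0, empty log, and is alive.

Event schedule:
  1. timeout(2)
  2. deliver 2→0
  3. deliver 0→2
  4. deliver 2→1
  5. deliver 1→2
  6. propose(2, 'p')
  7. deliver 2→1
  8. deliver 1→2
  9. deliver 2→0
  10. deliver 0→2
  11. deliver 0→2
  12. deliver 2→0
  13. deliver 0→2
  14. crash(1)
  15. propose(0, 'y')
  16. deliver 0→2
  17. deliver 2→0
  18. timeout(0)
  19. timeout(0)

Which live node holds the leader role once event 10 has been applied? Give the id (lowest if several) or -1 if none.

2

[1] timeout(2) → N2(cand t1 [-])
[2] deliver 2→0 → N0(foll t1 [-])
[3] deliver 0→2 → N2(lead t1 [-])
[4] deliver 2→1 → N1(foll t1 [-])
[5] deliver 1→2 → ∅
[6] propose(2,'p') → N2(lead t1 [p])
[7] deliver 2→1 → N1(foll t1 [p])
[8] deliver 1→2 → ∅
[9] deliver 2→0 → N0(foll t1 [p])
[10] deliver 0→2 → ∅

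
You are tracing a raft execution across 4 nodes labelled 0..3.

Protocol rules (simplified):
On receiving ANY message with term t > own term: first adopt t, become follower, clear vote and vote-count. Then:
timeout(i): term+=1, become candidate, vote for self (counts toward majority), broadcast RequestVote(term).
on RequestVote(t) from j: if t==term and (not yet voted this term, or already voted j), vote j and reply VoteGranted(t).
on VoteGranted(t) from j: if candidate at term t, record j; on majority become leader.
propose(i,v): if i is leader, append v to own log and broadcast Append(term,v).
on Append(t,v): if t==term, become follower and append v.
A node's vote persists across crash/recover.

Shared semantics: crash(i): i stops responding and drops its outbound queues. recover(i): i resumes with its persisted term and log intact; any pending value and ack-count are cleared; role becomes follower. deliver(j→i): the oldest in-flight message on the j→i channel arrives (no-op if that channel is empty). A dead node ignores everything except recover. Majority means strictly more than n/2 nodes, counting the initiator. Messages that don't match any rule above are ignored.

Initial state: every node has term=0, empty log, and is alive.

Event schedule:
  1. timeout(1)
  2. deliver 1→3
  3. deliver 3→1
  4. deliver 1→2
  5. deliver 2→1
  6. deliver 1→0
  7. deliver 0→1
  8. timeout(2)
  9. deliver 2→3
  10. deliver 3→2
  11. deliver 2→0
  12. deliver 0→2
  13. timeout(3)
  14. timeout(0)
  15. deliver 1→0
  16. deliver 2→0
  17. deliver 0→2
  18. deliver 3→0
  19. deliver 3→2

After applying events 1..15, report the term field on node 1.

after 1 — timeout(1): n1:cand/t1/[-]
after 2 — deliver 1→3: n3:foll/t1/[-]
after 3 — deliver 3→1: ·
after 4 — deliver 1→2: n2:foll/t1/[-]
after 5 — deliver 2→1: n1:lead/t1/[-]
after 6 — deliver 1→0: n0:foll/t1/[-]
after 7 — deliver 0→1: ·
after 8 — timeout(2): n2:cand/t2/[-]
after 9 — deliver 2→3: n3:foll/t2/[-]
after 10 — deliver 3→2: ·
after 11 — deliver 2→0: n0:foll/t2/[-]
after 12 — deliver 0→2: n2:lead/t2/[-]
after 13 — timeout(3): n3:cand/t3/[-]
after 14 — timeout(0): n0:cand/t3/[-]
after 15 — deliver 1→0: ·

1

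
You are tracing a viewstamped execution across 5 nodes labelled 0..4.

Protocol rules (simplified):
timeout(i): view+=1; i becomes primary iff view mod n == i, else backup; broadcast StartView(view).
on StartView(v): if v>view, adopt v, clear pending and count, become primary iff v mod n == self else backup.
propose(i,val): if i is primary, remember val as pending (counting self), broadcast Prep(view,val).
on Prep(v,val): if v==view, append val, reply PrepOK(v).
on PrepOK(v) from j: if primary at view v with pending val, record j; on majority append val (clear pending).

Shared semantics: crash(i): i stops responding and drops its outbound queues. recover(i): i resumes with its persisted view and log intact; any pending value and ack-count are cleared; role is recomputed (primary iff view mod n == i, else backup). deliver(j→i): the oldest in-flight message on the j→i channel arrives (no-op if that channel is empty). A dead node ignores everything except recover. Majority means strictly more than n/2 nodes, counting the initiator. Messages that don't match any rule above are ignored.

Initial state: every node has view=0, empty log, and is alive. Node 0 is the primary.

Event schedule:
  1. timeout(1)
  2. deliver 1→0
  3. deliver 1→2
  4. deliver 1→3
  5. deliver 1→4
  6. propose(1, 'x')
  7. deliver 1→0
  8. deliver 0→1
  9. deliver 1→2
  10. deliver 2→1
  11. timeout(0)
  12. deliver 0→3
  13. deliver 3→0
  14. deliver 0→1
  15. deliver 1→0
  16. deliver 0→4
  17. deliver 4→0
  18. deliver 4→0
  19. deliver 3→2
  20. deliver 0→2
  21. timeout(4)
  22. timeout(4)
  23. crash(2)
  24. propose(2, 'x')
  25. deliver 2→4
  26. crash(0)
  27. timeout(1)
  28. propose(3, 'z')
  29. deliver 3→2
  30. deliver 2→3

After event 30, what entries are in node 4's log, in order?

after 1 — timeout(1): n1:prim/v1/[-]
after 2 — deliver 1→0: n0:back/v1/[-]
after 3 — deliver 1→2: n2:back/v1/[-]
after 4 — deliver 1→3: n3:back/v1/[-]
after 5 — deliver 1→4: n4:back/v1/[-]
after 6 — propose(1,'x'): ·
after 7 — deliver 1→0: n0:back/v1/[x]
after 8 — deliver 0→1: ·
after 9 — deliver 1→2: n2:back/v1/[x]
after 10 — deliver 2→1: n1:prim/v1/[x]
after 11 — timeout(0): n0:back/v2/[x]
after 12 — deliver 0→3: n3:back/v2/[-]
after 13 — deliver 3→0: ·
after 14 — deliver 0→1: n1:back/v2/[x]
after 15 — deliver 1→0: ·
after 16 — deliver 0→4: n4:back/v2/[-]
after 17 — deliver 4→0: ·
after 18 — deliver 4→0: ·
after 19 — deliver 3→2: ·
after 20 — deliver 0→2: n2:prim/v2/[x]
after 21 — timeout(4): n4:back/v3/[-]
after 22 — timeout(4): n4:prim/v4/[-]
after 23 — crash(2): n2:✗prim/v2/[x]
after 24 — propose(2,'x'): ·
after 25 — deliver 2→4: ·
after 26 — crash(0): n0:✗back/v2/[x]
after 27 — timeout(1): n1:back/v3/[x]
after 28 — propose(3,'z'): ·
after 29 — deliver 3→2: ·
after 30 — deliver 2→3: ·

empty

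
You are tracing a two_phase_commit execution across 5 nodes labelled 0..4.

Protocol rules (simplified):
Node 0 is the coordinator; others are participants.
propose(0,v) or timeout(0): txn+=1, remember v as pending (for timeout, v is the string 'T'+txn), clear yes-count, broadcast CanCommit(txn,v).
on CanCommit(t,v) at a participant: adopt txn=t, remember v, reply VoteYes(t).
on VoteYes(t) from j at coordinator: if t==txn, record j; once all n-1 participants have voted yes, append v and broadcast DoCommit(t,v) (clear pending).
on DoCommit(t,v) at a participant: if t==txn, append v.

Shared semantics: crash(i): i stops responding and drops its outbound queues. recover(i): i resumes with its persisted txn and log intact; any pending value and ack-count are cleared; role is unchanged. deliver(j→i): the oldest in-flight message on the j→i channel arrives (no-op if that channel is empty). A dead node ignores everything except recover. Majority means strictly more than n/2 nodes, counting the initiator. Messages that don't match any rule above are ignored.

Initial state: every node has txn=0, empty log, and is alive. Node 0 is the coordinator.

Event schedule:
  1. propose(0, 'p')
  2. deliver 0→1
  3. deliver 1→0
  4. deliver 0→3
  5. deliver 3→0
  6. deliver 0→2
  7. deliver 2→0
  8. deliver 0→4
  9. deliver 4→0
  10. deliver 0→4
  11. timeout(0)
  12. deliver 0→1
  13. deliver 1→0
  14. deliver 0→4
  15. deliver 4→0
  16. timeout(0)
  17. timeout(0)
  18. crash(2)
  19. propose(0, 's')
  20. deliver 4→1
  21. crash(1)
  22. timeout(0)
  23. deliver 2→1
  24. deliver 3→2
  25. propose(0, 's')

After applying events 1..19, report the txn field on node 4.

2

step 1 propose(0,'p'): 0={coor,t=1,log=-}
step 2 deliver 0→1: 1={part,t=1,log=-}
step 3 deliver 1→0: —
step 4 deliver 0→3: 3={part,t=1,log=-}
step 5 deliver 3→0: —
step 6 deliver 0→2: 2={part,t=1,log=-}
step 7 deliver 2→0: —
step 8 deliver 0→4: 4={part,t=1,log=-}
step 9 deliver 4→0: 0={coor,t=1,log=p}
step 10 deliver 0→4: 4={part,t=1,log=p}
step 11 timeout(0): 0={coor,t=2,log=p}
step 12 deliver 0→1: 1={part,t=1,log=p}
step 13 deliver 1→0: —
step 14 deliver 0→4: 4={part,t=2,log=p}
step 15 deliver 4→0: —
step 16 timeout(0): 0={coor,t=3,log=p}
step 17 timeout(0): 0={coor,t=4,log=p}
step 18 crash(2): 2={✗part,t=1,log=-}
step 19 propose(0,'s'): 0={coor,t=5,log=p}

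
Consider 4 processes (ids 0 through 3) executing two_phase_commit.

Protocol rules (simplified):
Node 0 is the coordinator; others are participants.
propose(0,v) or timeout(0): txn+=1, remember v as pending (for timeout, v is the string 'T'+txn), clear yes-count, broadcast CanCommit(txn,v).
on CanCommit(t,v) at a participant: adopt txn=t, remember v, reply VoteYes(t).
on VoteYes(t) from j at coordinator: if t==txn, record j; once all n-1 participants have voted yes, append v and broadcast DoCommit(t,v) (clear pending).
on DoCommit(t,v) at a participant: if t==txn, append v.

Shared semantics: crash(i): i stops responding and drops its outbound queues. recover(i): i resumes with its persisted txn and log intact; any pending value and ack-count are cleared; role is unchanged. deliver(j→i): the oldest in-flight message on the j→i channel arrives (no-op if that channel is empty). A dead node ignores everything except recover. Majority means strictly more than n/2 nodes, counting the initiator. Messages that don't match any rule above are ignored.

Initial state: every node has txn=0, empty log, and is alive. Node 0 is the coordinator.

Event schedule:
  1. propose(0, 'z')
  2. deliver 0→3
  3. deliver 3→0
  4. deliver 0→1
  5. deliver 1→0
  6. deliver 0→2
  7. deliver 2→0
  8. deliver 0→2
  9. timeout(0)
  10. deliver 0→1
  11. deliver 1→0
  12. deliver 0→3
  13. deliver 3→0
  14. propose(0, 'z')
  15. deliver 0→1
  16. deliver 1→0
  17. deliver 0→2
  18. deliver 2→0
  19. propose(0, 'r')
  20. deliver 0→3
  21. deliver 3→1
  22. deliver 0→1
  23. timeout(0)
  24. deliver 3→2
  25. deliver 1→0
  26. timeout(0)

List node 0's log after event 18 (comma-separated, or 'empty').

after 1 — propose(0,'z'): n0:coor/t1/[-]
after 2 — deliver 0→3: n3:part/t1/[-]
after 3 — deliver 3→0: ·
after 4 — deliver 0→1: n1:part/t1/[-]
after 5 — deliver 1→0: ·
after 6 — deliver 0→2: n2:part/t1/[-]
after 7 — deliver 2→0: n0:coor/t1/[z]
after 8 — deliver 0→2: n2:part/t1/[z]
after 9 — timeout(0): n0:coor/t2/[z]
after 10 — deliver 0→1: n1:part/t1/[z]
after 11 — deliver 1→0: ·
after 12 — deliver 0→3: n3:part/t1/[z]
after 13 — deliver 3→0: ·
after 14 — propose(0,'z'): n0:coor/t3/[z]
after 15 — deliver 0→1: n1:part/t2/[z]
after 16 — deliver 1→0: ·
after 17 — deliver 0→2: n2:part/t2/[z]
after 18 — deliver 2→0: ·

z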